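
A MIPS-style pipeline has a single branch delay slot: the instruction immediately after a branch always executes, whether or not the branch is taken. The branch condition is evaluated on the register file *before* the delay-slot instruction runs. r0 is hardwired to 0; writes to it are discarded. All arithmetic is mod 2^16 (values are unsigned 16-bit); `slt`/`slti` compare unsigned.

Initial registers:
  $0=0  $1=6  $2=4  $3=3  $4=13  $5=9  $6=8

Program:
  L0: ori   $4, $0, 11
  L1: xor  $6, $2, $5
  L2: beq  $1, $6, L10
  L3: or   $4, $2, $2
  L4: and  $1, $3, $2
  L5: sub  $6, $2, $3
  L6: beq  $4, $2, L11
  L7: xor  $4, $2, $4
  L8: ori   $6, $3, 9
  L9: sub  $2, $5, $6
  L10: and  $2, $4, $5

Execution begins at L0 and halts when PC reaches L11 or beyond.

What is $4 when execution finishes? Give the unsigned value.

0

  step pc=0: ori   $4, $0, 11  regs=(0,6,4,3,11,9,8)
  step pc=1: xor  $6, $2, $5  regs=(0,6,4,3,11,9,13)
  step pc=2: beq  $1, $6, L10  cond=F  regs=(0,6,4,3,11,9,13)
  step pc=3: or   $4, $2, $2  regs=(0,6,4,3,4,9,13)
  step pc=4: and  $1, $3, $2  regs=(0,0,4,3,4,9,13)
  step pc=5: sub  $6, $2, $3  regs=(0,0,4,3,4,9,1)
  step pc=6: beq  $4, $2, L11  cond=T  regs=(0,0,4,3,4,9,1)
  step pc=7: xor  $4, $2, $4  regs=(0,0,4,3,0,9,1)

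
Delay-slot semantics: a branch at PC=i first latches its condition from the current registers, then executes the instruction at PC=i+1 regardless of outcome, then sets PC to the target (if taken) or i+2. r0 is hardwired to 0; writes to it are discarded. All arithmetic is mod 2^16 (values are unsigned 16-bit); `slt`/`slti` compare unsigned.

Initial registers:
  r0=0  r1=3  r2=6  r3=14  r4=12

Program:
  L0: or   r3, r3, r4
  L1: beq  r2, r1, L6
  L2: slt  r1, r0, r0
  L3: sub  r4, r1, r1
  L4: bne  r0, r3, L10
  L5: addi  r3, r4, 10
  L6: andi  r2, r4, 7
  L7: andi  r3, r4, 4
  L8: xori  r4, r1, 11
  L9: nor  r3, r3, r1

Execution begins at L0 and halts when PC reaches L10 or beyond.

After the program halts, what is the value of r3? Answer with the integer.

10

  step pc=0: or   r3, r3, r4  regs=(0,3,6,14,12)
  step pc=1: beq  r2, r1, L6  cond=F  regs=(0,3,6,14,12)
  step pc=2: slt  r1, r0, r0  regs=(0,0,6,14,12)
  step pc=3: sub  r4, r1, r1  regs=(0,0,6,14,0)
  step pc=4: bne  r0, r3, L10  cond=T  regs=(0,0,6,14,0)
  step pc=5: addi  r3, r4, 10  regs=(0,0,6,10,0)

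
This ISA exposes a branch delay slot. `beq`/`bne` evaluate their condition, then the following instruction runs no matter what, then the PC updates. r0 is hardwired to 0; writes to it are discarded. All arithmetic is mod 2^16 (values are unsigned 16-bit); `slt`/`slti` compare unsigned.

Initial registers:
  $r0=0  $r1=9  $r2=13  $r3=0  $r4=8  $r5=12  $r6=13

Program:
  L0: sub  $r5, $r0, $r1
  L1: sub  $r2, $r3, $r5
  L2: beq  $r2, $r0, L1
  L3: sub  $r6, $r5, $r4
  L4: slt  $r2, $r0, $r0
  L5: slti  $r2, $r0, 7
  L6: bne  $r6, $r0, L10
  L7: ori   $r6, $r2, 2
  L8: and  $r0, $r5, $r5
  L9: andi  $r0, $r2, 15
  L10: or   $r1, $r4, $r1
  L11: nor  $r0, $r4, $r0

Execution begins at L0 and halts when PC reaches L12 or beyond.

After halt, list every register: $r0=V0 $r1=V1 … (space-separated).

$r0=0 $r1=9 $r2=1 $r3=0 $r4=8 $r5=65527 $r6=3

#0 sub  $r5, $r0, $r1 ; 0/9/13/0/8/65527/13
#1 sub  $r2, $r3, $r5 ; 0/9/9/0/8/65527/13
#2 beq  $r2, $r0, L1 ; 0/9/9/0/8/65527/13 ; →fallthru
#3 sub  $r6, $r5, $r4 ; 0/9/9/0/8/65527/65519
#4 slt  $r2, $r0, $r0 ; 0/9/0/0/8/65527/65519
#5 slti  $r2, $r0, 7 ; 0/9/1/0/8/65527/65519
#6 bne  $r6, $r0, L10 ; 0/9/1/0/8/65527/65519 ; →target
#7 ori   $r6, $r2, 2 ; 0/9/1/0/8/65527/3
#10 or   $r1, $r4, $r1 ; 0/9/1/0/8/65527/3
#11 nor  $r0, $r4, $r0 ; 0/9/1/0/8/65527/3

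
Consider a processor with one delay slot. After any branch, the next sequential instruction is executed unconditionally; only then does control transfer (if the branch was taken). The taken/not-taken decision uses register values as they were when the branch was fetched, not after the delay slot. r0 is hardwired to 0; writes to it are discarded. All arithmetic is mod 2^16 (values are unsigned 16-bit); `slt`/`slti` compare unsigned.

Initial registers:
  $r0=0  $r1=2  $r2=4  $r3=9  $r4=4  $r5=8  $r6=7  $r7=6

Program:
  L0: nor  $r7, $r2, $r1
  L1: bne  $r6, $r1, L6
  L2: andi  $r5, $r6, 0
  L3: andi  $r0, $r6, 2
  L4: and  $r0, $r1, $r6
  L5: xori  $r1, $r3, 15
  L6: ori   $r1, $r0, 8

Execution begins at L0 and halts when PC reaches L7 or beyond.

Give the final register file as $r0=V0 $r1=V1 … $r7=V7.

$r0=0 $r1=8 $r2=4 $r3=9 $r4=4 $r5=0 $r6=7 $r7=65529

  step pc=0: nor  $r7, $r2, $r1  regs=(0,2,4,9,4,8,7,65529)
  step pc=1: bne  $r6, $r1, L6  cond=T  regs=(0,2,4,9,4,8,7,65529)
  step pc=2: andi  $r5, $r6, 0  regs=(0,2,4,9,4,0,7,65529)
  step pc=6: ori   $r1, $r0, 8  regs=(0,8,4,9,4,0,7,65529)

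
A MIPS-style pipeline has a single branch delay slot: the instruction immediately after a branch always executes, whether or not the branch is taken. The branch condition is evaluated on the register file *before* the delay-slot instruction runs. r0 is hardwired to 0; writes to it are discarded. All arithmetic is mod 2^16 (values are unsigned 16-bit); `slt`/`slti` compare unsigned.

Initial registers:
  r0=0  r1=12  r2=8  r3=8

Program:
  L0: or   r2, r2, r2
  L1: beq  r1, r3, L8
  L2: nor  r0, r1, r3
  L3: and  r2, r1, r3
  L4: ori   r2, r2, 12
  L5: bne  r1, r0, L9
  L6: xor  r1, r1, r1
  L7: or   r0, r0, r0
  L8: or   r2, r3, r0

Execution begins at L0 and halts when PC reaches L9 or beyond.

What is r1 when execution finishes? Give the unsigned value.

  step pc=0: or   r2, r2, r2  regs=(0,12,8,8)
  step pc=1: beq  r1, r3, L8  cond=F  regs=(0,12,8,8)
  step pc=2: nor  r0, r1, r3  regs=(0,12,8,8)
  step pc=3: and  r2, r1, r3  regs=(0,12,8,8)
  step pc=4: ori   r2, r2, 12  regs=(0,12,12,8)
  step pc=5: bne  r1, r0, L9  cond=T  regs=(0,12,12,8)
  step pc=6: xor  r1, r1, r1  regs=(0,0,12,8)

0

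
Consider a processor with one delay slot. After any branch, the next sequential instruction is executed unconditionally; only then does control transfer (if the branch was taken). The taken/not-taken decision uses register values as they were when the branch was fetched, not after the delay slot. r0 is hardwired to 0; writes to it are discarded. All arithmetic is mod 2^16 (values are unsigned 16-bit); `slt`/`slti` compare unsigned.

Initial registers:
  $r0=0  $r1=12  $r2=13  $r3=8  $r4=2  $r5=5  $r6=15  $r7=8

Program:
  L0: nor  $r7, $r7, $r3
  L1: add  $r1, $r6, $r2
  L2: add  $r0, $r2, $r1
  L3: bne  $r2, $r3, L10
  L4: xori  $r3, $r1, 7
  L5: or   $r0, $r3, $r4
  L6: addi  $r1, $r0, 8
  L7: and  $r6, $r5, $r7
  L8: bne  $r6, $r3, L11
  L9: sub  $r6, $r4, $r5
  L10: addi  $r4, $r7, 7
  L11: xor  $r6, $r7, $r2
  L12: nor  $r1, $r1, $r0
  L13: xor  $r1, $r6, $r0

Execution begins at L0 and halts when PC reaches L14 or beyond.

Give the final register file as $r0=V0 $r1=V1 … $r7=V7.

#0 nor  $r7, $r7, $r3 ; 0/12/13/8/2/5/15/65527
#1 add  $r1, $r6, $r2 ; 0/28/13/8/2/5/15/65527
#2 add  $r0, $r2, $r1 ; 0/28/13/8/2/5/15/65527
#3 bne  $r2, $r3, L10 ; 0/28/13/8/2/5/15/65527 ; →target
#4 xori  $r3, $r1, 7 ; 0/28/13/27/2/5/15/65527
#10 addi  $r4, $r7, 7 ; 0/28/13/27/65534/5/15/65527
#11 xor  $r6, $r7, $r2 ; 0/28/13/27/65534/5/65530/65527
#12 nor  $r1, $r1, $r0 ; 0/65507/13/27/65534/5/65530/65527
#13 xor  $r1, $r6, $r0 ; 0/65530/13/27/65534/5/65530/65527

$r0=0 $r1=65530 $r2=13 $r3=27 $r4=65534 $r5=5 $r6=65530 $r7=65527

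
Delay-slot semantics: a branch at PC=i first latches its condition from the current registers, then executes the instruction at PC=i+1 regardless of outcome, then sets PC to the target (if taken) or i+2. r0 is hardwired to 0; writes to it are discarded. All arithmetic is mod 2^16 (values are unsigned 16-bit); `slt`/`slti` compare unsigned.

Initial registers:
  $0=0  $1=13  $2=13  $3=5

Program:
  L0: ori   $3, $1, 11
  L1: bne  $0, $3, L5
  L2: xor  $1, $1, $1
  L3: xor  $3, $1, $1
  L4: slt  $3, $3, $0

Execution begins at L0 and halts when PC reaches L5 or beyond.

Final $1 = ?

PC=0  ori   $3, $1, 11       | $0=0 $1=13 $2=13 $3=15
PC=1  bne  $0, $3, L5        | $0=0 $1=13 $2=13 $3=15  [TAKEN]
PC=2  xor  $1, $1, $1        | $0=0 $1=0 $2=13 $3=15

0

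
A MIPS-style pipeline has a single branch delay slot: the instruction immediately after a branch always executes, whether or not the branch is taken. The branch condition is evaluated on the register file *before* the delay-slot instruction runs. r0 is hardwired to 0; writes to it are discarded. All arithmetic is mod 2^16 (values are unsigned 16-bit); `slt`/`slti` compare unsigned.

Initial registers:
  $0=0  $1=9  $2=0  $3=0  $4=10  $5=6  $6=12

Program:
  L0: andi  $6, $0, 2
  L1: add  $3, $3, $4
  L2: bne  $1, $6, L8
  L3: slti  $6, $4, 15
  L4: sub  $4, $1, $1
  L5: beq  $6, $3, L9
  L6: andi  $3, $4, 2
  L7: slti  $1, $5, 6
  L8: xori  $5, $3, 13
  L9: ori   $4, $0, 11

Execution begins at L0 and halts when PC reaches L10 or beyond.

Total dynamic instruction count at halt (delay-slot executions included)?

[0] andi  $6, $0, 2  →  {$0:0, $1:9, $2:0, $3:0, $4:10, $5:6, $6:0}
[1] add  $3, $3, $4  →  {$0:0, $1:9, $2:0, $3:10, $4:10, $5:6, $6:0}
[2] bne  $1, $6, L8  →  {$0:0, $1:9, $2:0, $3:10, $4:10, $5:6, $6:0}  ⟨branch taken⟩
[3] slti  $6, $4, 15  →  {$0:0, $1:9, $2:0, $3:10, $4:10, $5:6, $6:1}
[8] xori  $5, $3, 13  →  {$0:0, $1:9, $2:0, $3:10, $4:10, $5:7, $6:1}
[9] ori   $4, $0, 11  →  {$0:0, $1:9, $2:0, $3:10, $4:11, $5:7, $6:1}

6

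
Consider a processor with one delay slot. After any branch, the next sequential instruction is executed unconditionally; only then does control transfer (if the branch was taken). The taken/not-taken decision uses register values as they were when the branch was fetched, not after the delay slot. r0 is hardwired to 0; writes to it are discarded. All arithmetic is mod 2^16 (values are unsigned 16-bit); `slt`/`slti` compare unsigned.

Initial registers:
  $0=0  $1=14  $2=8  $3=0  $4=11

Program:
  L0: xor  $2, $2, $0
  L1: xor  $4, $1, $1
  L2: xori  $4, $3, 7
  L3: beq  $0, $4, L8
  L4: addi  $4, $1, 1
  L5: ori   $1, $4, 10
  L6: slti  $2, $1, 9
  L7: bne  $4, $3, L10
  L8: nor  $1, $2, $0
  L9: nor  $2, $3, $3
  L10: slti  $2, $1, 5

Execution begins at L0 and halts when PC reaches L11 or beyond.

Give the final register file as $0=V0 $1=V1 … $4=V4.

$0=0 $1=65535 $2=0 $3=0 $4=15

[0] xor  $2, $2, $0  →  {$0:0, $1:14, $2:8, $3:0, $4:11}
[1] xor  $4, $1, $1  →  {$0:0, $1:14, $2:8, $3:0, $4:0}
[2] xori  $4, $3, 7  →  {$0:0, $1:14, $2:8, $3:0, $4:7}
[3] beq  $0, $4, L8  →  {$0:0, $1:14, $2:8, $3:0, $4:7}  ⟨branch fallthrough⟩
[4] addi  $4, $1, 1  →  {$0:0, $1:14, $2:8, $3:0, $4:15}
[5] ori   $1, $4, 10  →  {$0:0, $1:15, $2:8, $3:0, $4:15}
[6] slti  $2, $1, 9  →  {$0:0, $1:15, $2:0, $3:0, $4:15}
[7] bne  $4, $3, L10  →  {$0:0, $1:15, $2:0, $3:0, $4:15}  ⟨branch taken⟩
[8] nor  $1, $2, $0  →  {$0:0, $1:65535, $2:0, $3:0, $4:15}
[10] slti  $2, $1, 5  →  {$0:0, $1:65535, $2:0, $3:0, $4:15}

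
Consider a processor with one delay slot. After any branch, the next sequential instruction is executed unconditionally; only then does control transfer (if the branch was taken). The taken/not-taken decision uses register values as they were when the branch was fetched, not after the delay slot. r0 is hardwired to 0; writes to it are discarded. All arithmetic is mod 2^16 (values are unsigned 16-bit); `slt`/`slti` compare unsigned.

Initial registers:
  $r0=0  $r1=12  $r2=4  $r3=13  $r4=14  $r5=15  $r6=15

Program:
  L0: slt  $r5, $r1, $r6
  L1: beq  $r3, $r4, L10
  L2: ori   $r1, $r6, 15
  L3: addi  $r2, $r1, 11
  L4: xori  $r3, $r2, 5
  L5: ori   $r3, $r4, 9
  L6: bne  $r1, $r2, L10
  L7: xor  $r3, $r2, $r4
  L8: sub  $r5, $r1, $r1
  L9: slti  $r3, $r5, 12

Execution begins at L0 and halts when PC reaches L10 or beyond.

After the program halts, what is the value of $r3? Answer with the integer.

20

#0 slt  $r5, $r1, $r6 ; 0/12/4/13/14/1/15
#1 beq  $r3, $r4, L10 ; 0/12/4/13/14/1/15 ; →fallthru
#2 ori   $r1, $r6, 15 ; 0/15/4/13/14/1/15
#3 addi  $r2, $r1, 11 ; 0/15/26/13/14/1/15
#4 xori  $r3, $r2, 5 ; 0/15/26/31/14/1/15
#5 ori   $r3, $r4, 9 ; 0/15/26/15/14/1/15
#6 bne  $r1, $r2, L10 ; 0/15/26/15/14/1/15 ; →target
#7 xor  $r3, $r2, $r4 ; 0/15/26/20/14/1/15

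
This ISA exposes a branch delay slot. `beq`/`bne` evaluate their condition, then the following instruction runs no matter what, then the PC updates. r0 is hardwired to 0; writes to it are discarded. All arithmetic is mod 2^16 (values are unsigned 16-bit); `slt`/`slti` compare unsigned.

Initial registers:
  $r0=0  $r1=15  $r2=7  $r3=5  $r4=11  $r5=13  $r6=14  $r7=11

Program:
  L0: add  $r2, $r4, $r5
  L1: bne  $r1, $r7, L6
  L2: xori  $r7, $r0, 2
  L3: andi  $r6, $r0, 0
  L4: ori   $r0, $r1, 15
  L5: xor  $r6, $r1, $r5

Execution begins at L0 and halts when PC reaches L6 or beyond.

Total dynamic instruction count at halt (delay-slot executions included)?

3

#0 add  $r2, $r4, $r5 ; 0/15/24/5/11/13/14/11
#1 bne  $r1, $r7, L6 ; 0/15/24/5/11/13/14/11 ; →target
#2 xori  $r7, $r0, 2 ; 0/15/24/5/11/13/14/2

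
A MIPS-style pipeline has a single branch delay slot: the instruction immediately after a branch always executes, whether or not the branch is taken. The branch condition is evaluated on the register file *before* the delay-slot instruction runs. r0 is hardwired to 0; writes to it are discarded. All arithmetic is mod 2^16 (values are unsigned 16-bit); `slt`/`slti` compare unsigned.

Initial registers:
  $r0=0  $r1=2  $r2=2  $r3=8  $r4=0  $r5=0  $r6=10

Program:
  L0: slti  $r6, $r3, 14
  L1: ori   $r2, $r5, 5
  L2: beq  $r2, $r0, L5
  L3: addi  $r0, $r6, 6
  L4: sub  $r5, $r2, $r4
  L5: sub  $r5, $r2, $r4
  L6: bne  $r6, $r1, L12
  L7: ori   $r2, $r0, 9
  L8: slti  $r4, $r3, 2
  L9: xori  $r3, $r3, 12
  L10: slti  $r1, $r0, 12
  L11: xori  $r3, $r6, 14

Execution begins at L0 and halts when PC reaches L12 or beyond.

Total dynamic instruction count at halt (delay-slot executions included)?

8

[0] slti  $r6, $r3, 14  →  {$r0:0, $r1:2, $r2:2, $r3:8, $r4:0, $r5:0, $r6:1}
[1] ori   $r2, $r5, 5  →  {$r0:0, $r1:2, $r2:5, $r3:8, $r4:0, $r5:0, $r6:1}
[2] beq  $r2, $r0, L5  →  {$r0:0, $r1:2, $r2:5, $r3:8, $r4:0, $r5:0, $r6:1}  ⟨branch fallthrough⟩
[3] addi  $r0, $r6, 6  →  {$r0:0, $r1:2, $r2:5, $r3:8, $r4:0, $r5:0, $r6:1}
[4] sub  $r5, $r2, $r4  →  {$r0:0, $r1:2, $r2:5, $r3:8, $r4:0, $r5:5, $r6:1}
[5] sub  $r5, $r2, $r4  →  {$r0:0, $r1:2, $r2:5, $r3:8, $r4:0, $r5:5, $r6:1}
[6] bne  $r6, $r1, L12  →  {$r0:0, $r1:2, $r2:5, $r3:8, $r4:0, $r5:5, $r6:1}  ⟨branch taken⟩
[7] ori   $r2, $r0, 9  →  {$r0:0, $r1:2, $r2:9, $r3:8, $r4:0, $r5:5, $r6:1}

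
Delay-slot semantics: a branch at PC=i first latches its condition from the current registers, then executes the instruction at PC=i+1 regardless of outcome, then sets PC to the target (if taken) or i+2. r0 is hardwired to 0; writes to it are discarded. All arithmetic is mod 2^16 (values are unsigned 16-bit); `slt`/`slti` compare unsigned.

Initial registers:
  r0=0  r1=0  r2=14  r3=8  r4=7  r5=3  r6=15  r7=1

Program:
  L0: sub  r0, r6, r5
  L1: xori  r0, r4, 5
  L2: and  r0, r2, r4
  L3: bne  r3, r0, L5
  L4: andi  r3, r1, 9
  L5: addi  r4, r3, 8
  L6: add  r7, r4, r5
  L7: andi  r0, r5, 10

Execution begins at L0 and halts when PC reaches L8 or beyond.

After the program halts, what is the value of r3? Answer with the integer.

0

  step pc=0: sub  r0, r6, r5  regs=(0,0,14,8,7,3,15,1)
  step pc=1: xori  r0, r4, 5  regs=(0,0,14,8,7,3,15,1)
  step pc=2: and  r0, r2, r4  regs=(0,0,14,8,7,3,15,1)
  step pc=3: bne  r3, r0, L5  cond=T  regs=(0,0,14,8,7,3,15,1)
  step pc=4: andi  r3, r1, 9  regs=(0,0,14,0,7,3,15,1)
  step pc=5: addi  r4, r3, 8  regs=(0,0,14,0,8,3,15,1)
  step pc=6: add  r7, r4, r5  regs=(0,0,14,0,8,3,15,11)
  step pc=7: andi  r0, r5, 10  regs=(0,0,14,0,8,3,15,11)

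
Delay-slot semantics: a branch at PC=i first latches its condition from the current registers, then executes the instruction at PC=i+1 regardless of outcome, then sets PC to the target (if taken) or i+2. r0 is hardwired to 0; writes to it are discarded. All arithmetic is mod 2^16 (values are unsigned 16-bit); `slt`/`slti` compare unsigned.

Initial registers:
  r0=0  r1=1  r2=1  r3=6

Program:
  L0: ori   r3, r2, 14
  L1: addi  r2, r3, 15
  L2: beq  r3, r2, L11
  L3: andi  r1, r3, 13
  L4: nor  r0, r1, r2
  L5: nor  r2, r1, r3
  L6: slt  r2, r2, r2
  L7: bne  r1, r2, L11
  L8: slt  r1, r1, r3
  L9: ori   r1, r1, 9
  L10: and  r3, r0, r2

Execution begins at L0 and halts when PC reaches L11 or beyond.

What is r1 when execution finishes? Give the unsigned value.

1

PC=0  ori   r3, r2, 14       | r0=0 r1=1 r2=1 r3=15
PC=1  addi  r2, r3, 15       | r0=0 r1=1 r2=30 r3=15
PC=2  beq  r3, r2, L11       | r0=0 r1=1 r2=30 r3=15  [not taken]
PC=3  andi  r1, r3, 13       | r0=0 r1=13 r2=30 r3=15
PC=4  nor  r0, r1, r2        | r0=0 r1=13 r2=30 r3=15
PC=5  nor  r2, r1, r3        | r0=0 r1=13 r2=65520 r3=15
PC=6  slt  r2, r2, r2        | r0=0 r1=13 r2=0 r3=15
PC=7  bne  r1, r2, L11       | r0=0 r1=13 r2=0 r3=15  [TAKEN]
PC=8  slt  r1, r1, r3        | r0=0 r1=1 r2=0 r3=15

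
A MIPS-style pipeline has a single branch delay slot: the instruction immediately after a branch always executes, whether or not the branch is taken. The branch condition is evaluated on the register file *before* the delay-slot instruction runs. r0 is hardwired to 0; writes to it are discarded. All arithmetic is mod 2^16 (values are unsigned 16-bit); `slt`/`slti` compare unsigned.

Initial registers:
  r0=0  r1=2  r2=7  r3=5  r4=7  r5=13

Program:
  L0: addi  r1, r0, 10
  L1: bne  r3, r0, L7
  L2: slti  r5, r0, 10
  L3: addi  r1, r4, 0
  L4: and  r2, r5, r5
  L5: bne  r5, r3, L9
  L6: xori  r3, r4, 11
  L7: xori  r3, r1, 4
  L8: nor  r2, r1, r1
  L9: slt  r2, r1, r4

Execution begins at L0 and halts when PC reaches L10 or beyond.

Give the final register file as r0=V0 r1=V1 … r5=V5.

PC=0  addi  r1, r0, 10       | r0=0 r1=10 r2=7 r3=5 r4=7 r5=13
PC=1  bne  r3, r0, L7        | r0=0 r1=10 r2=7 r3=5 r4=7 r5=13  [TAKEN]
PC=2  slti  r5, r0, 10       | r0=0 r1=10 r2=7 r3=5 r4=7 r5=1
PC=7  xori  r3, r1, 4        | r0=0 r1=10 r2=7 r3=14 r4=7 r5=1
PC=8  nor  r2, r1, r1        | r0=0 r1=10 r2=65525 r3=14 r4=7 r5=1
PC=9  slt  r2, r1, r4        | r0=0 r1=10 r2=0 r3=14 r4=7 r5=1

r0=0 r1=10 r2=0 r3=14 r4=7 r5=1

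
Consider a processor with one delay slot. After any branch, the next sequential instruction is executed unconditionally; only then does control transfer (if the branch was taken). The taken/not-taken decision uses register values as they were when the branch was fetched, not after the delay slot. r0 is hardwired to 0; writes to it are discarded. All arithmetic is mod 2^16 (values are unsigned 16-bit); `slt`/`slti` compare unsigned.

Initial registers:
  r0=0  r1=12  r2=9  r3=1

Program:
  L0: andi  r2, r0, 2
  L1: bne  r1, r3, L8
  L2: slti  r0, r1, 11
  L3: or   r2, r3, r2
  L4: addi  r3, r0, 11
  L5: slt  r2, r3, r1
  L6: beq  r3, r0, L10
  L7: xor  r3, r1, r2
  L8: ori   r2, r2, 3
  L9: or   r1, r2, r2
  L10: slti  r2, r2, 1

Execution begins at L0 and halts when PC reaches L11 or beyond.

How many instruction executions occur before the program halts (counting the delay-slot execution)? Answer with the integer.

#0 andi  r2, r0, 2 ; 0/12/0/1
#1 bne  r1, r3, L8 ; 0/12/0/1 ; →target
#2 slti  r0, r1, 11 ; 0/12/0/1
#8 ori   r2, r2, 3 ; 0/12/3/1
#9 or   r1, r2, r2 ; 0/3/3/1
#10 slti  r2, r2, 1 ; 0/3/0/1

6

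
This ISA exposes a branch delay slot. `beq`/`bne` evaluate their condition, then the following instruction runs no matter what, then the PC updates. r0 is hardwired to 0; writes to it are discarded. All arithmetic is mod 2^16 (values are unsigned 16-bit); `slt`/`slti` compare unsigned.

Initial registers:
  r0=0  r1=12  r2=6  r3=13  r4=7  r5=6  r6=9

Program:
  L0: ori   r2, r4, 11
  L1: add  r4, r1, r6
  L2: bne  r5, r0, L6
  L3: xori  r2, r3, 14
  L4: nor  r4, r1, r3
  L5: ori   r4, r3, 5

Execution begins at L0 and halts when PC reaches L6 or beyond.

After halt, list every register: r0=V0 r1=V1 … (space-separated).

r0=0 r1=12 r2=3 r3=13 r4=21 r5=6 r6=9

#0 ori   r2, r4, 11 ; 0/12/15/13/7/6/9
#1 add  r4, r1, r6 ; 0/12/15/13/21/6/9
#2 bne  r5, r0, L6 ; 0/12/15/13/21/6/9 ; →target
#3 xori  r2, r3, 14 ; 0/12/3/13/21/6/9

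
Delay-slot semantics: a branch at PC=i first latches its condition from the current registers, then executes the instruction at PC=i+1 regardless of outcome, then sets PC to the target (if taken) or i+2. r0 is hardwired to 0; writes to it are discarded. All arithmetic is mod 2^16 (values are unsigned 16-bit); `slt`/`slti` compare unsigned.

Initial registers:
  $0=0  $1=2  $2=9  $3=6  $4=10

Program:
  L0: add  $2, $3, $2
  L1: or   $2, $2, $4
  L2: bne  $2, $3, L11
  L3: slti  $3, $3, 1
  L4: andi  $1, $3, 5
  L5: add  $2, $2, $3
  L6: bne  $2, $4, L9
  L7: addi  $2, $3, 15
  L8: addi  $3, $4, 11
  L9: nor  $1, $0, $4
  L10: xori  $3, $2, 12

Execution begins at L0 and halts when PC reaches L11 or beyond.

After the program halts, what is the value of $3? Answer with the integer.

0

PC=0  add  $2, $3, $2        | $0=0 $1=2 $2=15 $3=6 $4=10
PC=1  or   $2, $2, $4        | $0=0 $1=2 $2=15 $3=6 $4=10
PC=2  bne  $2, $3, L11       | $0=0 $1=2 $2=15 $3=6 $4=10  [TAKEN]
PC=3  slti  $3, $3, 1        | $0=0 $1=2 $2=15 $3=0 $4=10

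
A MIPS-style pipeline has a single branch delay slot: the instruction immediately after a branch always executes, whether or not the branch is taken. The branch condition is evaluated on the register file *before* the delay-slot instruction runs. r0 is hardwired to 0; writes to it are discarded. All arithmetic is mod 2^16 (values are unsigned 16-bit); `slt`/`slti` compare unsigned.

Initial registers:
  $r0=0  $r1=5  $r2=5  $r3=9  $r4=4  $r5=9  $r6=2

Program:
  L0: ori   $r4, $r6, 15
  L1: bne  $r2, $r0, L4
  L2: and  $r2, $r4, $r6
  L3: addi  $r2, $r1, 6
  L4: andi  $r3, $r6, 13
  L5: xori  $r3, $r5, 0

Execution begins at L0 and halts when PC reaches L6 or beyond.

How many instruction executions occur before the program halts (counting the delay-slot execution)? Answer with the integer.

[0] ori   $r4, $r6, 15  →  {$r0:0, $r1:5, $r2:5, $r3:9, $r4:15, $r5:9, $r6:2}
[1] bne  $r2, $r0, L4  →  {$r0:0, $r1:5, $r2:5, $r3:9, $r4:15, $r5:9, $r6:2}  ⟨branch taken⟩
[2] and  $r2, $r4, $r6  →  {$r0:0, $r1:5, $r2:2, $r3:9, $r4:15, $r5:9, $r6:2}
[4] andi  $r3, $r6, 13  →  {$r0:0, $r1:5, $r2:2, $r3:0, $r4:15, $r5:9, $r6:2}
[5] xori  $r3, $r5, 0  →  {$r0:0, $r1:5, $r2:2, $r3:9, $r4:15, $r5:9, $r6:2}

5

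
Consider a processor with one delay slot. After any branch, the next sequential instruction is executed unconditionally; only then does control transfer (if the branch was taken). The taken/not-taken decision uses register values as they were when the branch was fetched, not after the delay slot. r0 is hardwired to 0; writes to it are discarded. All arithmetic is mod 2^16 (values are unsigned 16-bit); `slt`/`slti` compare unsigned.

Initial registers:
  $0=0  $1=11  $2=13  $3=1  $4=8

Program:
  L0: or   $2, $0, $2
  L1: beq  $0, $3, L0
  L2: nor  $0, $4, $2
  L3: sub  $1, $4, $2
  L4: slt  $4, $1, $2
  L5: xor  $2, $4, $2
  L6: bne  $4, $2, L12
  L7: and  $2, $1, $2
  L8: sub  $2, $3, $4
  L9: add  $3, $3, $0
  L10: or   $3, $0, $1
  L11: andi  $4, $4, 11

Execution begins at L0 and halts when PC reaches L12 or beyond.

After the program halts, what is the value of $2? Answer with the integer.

9

PC=0  or   $2, $0, $2        | $0=0 $1=11 $2=13 $3=1 $4=8
PC=1  beq  $0, $3, L0        | $0=0 $1=11 $2=13 $3=1 $4=8  [not taken]
PC=2  nor  $0, $4, $2        | $0=0 $1=11 $2=13 $3=1 $4=8
PC=3  sub  $1, $4, $2        | $0=0 $1=65531 $2=13 $3=1 $4=8
PC=4  slt  $4, $1, $2        | $0=0 $1=65531 $2=13 $3=1 $4=0
PC=5  xor  $2, $4, $2        | $0=0 $1=65531 $2=13 $3=1 $4=0
PC=6  bne  $4, $2, L12       | $0=0 $1=65531 $2=13 $3=1 $4=0  [TAKEN]
PC=7  and  $2, $1, $2        | $0=0 $1=65531 $2=9 $3=1 $4=0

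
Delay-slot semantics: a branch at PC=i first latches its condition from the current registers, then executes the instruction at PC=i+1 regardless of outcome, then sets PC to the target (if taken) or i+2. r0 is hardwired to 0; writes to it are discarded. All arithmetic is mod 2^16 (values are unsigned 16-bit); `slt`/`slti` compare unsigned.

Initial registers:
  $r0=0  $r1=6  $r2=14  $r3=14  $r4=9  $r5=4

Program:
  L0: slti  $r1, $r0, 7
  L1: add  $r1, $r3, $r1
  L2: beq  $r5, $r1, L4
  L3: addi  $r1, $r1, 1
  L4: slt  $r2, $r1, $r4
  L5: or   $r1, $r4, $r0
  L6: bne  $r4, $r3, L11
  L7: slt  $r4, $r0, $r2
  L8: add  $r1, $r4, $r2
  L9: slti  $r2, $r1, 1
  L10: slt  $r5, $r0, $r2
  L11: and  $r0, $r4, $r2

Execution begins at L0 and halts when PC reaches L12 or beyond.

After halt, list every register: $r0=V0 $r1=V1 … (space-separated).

$r0=0 $r1=9 $r2=0 $r3=14 $r4=0 $r5=4

  step pc=0: slti  $r1, $r0, 7  regs=(0,1,14,14,9,4)
  step pc=1: add  $r1, $r3, $r1  regs=(0,15,14,14,9,4)
  step pc=2: beq  $r5, $r1, L4  cond=F  regs=(0,15,14,14,9,4)
  step pc=3: addi  $r1, $r1, 1  regs=(0,16,14,14,9,4)
  step pc=4: slt  $r2, $r1, $r4  regs=(0,16,0,14,9,4)
  step pc=5: or   $r1, $r4, $r0  regs=(0,9,0,14,9,4)
  step pc=6: bne  $r4, $r3, L11  cond=T  regs=(0,9,0,14,9,4)
  step pc=7: slt  $r4, $r0, $r2  regs=(0,9,0,14,0,4)
  step pc=11: and  $r0, $r4, $r2  regs=(0,9,0,14,0,4)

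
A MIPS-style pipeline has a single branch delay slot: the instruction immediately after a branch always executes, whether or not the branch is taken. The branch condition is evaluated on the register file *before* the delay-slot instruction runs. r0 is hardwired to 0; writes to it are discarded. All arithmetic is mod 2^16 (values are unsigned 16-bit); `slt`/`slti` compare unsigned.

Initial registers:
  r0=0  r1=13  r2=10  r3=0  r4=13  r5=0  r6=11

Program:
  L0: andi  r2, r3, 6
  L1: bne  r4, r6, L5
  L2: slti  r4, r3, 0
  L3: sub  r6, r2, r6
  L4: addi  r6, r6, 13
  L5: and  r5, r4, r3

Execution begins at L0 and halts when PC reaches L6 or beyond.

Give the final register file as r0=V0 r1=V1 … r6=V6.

#0 andi  r2, r3, 6 ; 0/13/0/0/13/0/11
#1 bne  r4, r6, L5 ; 0/13/0/0/13/0/11 ; →target
#2 slti  r4, r3, 0 ; 0/13/0/0/0/0/11
#5 and  r5, r4, r3 ; 0/13/0/0/0/0/11

r0=0 r1=13 r2=0 r3=0 r4=0 r5=0 r6=11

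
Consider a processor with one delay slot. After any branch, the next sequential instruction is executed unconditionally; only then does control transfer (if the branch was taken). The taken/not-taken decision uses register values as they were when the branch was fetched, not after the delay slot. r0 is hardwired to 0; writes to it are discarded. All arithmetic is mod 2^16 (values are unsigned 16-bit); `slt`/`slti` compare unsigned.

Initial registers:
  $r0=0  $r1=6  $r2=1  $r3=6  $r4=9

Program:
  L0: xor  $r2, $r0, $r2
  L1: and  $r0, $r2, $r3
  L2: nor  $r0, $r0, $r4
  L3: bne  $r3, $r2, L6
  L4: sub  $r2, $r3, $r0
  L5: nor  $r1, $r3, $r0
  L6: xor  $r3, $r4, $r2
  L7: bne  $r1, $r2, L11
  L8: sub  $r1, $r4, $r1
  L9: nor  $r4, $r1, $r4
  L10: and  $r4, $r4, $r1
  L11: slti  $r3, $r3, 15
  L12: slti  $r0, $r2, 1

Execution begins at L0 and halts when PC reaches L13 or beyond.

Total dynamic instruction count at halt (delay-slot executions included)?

12

  step pc=0: xor  $r2, $r0, $r2  regs=(0,6,1,6,9)
  step pc=1: and  $r0, $r2, $r3  regs=(0,6,1,6,9)
  step pc=2: nor  $r0, $r0, $r4  regs=(0,6,1,6,9)
  step pc=3: bne  $r3, $r2, L6  cond=T  regs=(0,6,1,6,9)
  step pc=4: sub  $r2, $r3, $r0  regs=(0,6,6,6,9)
  step pc=6: xor  $r3, $r4, $r2  regs=(0,6,6,15,9)
  step pc=7: bne  $r1, $r2, L11  cond=F  regs=(0,6,6,15,9)
  step pc=8: sub  $r1, $r4, $r1  regs=(0,3,6,15,9)
  step pc=9: nor  $r4, $r1, $r4  regs=(0,3,6,15,65524)
  step pc=10: and  $r4, $r4, $r1  regs=(0,3,6,15,0)
  step pc=11: slti  $r3, $r3, 15  regs=(0,3,6,0,0)
  step pc=12: slti  $r0, $r2, 1  regs=(0,3,6,0,0)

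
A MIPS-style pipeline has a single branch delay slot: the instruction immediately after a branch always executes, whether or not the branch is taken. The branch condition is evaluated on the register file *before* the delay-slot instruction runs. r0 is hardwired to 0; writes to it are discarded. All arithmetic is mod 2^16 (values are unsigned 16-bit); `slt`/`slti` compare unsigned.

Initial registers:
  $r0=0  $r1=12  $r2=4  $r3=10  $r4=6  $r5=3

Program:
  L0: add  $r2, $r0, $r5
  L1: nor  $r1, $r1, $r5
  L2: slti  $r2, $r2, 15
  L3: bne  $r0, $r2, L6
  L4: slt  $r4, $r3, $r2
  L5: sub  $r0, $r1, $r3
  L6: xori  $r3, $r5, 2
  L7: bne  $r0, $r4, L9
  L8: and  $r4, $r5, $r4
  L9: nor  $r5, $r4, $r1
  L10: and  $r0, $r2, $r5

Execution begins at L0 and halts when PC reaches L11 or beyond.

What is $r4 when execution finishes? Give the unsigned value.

0

#0 add  $r2, $r0, $r5 ; 0/12/3/10/6/3
#1 nor  $r1, $r1, $r5 ; 0/65520/3/10/6/3
#2 slti  $r2, $r2, 15 ; 0/65520/1/10/6/3
#3 bne  $r0, $r2, L6 ; 0/65520/1/10/6/3 ; →target
#4 slt  $r4, $r3, $r2 ; 0/65520/1/10/0/3
#6 xori  $r3, $r5, 2 ; 0/65520/1/1/0/3
#7 bne  $r0, $r4, L9 ; 0/65520/1/1/0/3 ; →fallthru
#8 and  $r4, $r5, $r4 ; 0/65520/1/1/0/3
#9 nor  $r5, $r4, $r1 ; 0/65520/1/1/0/15
#10 and  $r0, $r2, $r5 ; 0/65520/1/1/0/15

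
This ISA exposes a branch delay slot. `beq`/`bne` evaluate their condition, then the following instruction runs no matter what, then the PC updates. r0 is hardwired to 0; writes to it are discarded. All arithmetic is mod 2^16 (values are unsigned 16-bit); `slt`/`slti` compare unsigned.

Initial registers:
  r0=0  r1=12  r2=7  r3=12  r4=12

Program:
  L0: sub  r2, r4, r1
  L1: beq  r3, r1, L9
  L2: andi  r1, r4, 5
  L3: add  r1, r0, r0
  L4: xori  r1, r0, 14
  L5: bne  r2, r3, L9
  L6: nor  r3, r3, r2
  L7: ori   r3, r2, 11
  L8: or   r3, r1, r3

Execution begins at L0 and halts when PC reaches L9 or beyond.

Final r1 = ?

4

  step pc=0: sub  r2, r4, r1  regs=(0,12,0,12,12)
  step pc=1: beq  r3, r1, L9  cond=T  regs=(0,12,0,12,12)
  step pc=2: andi  r1, r4, 5  regs=(0,4,0,12,12)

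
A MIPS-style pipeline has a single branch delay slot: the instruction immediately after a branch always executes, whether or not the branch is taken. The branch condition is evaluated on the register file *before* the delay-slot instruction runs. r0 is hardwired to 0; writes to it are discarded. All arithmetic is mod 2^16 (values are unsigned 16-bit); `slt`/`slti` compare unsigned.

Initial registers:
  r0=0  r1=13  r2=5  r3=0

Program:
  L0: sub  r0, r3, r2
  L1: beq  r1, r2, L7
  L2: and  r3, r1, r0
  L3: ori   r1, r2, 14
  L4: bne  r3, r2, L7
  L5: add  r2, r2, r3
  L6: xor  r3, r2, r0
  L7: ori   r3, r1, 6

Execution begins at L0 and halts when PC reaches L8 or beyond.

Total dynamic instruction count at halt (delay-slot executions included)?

7

  step pc=0: sub  r0, r3, r2  regs=(0,13,5,0)
  step pc=1: beq  r1, r2, L7  cond=F  regs=(0,13,5,0)
  step pc=2: and  r3, r1, r0  regs=(0,13,5,0)
  step pc=3: ori   r1, r2, 14  regs=(0,15,5,0)
  step pc=4: bne  r3, r2, L7  cond=T  regs=(0,15,5,0)
  step pc=5: add  r2, r2, r3  regs=(0,15,5,0)
  step pc=7: ori   r3, r1, 6  regs=(0,15,5,15)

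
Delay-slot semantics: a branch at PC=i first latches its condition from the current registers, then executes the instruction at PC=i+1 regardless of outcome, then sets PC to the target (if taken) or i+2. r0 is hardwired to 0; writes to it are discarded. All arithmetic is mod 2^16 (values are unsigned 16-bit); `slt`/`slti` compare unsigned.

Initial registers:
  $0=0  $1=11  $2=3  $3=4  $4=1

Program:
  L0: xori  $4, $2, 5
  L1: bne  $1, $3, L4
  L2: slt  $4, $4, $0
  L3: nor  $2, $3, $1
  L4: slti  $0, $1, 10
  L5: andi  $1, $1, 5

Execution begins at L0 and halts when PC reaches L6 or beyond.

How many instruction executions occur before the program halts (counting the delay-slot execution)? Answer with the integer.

[0] xori  $4, $2, 5  →  {$0:0, $1:11, $2:3, $3:4, $4:6}
[1] bne  $1, $3, L4  →  {$0:0, $1:11, $2:3, $3:4, $4:6}  ⟨branch taken⟩
[2] slt  $4, $4, $0  →  {$0:0, $1:11, $2:3, $3:4, $4:0}
[4] slti  $0, $1, 10  →  {$0:0, $1:11, $2:3, $3:4, $4:0}
[5] andi  $1, $1, 5  →  {$0:0, $1:1, $2:3, $3:4, $4:0}

5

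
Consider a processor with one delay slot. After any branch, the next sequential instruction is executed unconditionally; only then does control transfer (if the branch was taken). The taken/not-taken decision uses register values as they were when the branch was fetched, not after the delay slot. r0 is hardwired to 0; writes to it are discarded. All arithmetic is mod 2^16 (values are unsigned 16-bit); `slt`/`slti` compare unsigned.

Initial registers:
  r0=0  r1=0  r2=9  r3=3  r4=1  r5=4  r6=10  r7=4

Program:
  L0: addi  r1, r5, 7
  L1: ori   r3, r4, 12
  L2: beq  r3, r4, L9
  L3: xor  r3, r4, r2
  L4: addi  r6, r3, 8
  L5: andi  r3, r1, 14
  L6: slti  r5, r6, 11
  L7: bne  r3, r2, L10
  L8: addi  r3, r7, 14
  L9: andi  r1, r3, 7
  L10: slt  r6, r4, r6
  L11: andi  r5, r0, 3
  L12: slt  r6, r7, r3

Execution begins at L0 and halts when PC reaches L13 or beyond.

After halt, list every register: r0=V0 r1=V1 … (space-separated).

r0=0 r1=11 r2=9 r3=18 r4=1 r5=0 r6=1 r7=4

[0] addi  r1, r5, 7  →  {r0:0, r1:11, r2:9, r3:3, r4:1, r5:4, r6:10, r7:4}
[1] ori   r3, r4, 12  →  {r0:0, r1:11, r2:9, r3:13, r4:1, r5:4, r6:10, r7:4}
[2] beq  r3, r4, L9  →  {r0:0, r1:11, r2:9, r3:13, r4:1, r5:4, r6:10, r7:4}  ⟨branch fallthrough⟩
[3] xor  r3, r4, r2  →  {r0:0, r1:11, r2:9, r3:8, r4:1, r5:4, r6:10, r7:4}
[4] addi  r6, r3, 8  →  {r0:0, r1:11, r2:9, r3:8, r4:1, r5:4, r6:16, r7:4}
[5] andi  r3, r1, 14  →  {r0:0, r1:11, r2:9, r3:10, r4:1, r5:4, r6:16, r7:4}
[6] slti  r5, r6, 11  →  {r0:0, r1:11, r2:9, r3:10, r4:1, r5:0, r6:16, r7:4}
[7] bne  r3, r2, L10  →  {r0:0, r1:11, r2:9, r3:10, r4:1, r5:0, r6:16, r7:4}  ⟨branch taken⟩
[8] addi  r3, r7, 14  →  {r0:0, r1:11, r2:9, r3:18, r4:1, r5:0, r6:16, r7:4}
[10] slt  r6, r4, r6  →  {r0:0, r1:11, r2:9, r3:18, r4:1, r5:0, r6:1, r7:4}
[11] andi  r5, r0, 3  →  {r0:0, r1:11, r2:9, r3:18, r4:1, r5:0, r6:1, r7:4}
[12] slt  r6, r7, r3  →  {r0:0, r1:11, r2:9, r3:18, r4:1, r5:0, r6:1, r7:4}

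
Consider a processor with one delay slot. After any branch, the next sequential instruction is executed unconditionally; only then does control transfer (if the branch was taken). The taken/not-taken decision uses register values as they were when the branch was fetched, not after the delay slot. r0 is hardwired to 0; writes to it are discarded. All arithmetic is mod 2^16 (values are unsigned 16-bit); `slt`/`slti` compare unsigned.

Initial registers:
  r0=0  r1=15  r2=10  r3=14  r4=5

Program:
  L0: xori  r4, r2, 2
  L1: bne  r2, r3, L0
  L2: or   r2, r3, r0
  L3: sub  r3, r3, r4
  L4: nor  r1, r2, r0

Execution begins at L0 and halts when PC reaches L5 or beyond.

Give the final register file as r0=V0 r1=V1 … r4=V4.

r0=0 r1=65521 r2=14 r3=2 r4=12

[0] xori  r4, r2, 2  →  {r0:0, r1:15, r2:10, r3:14, r4:8}
[1] bne  r2, r3, L0  →  {r0:0, r1:15, r2:10, r3:14, r4:8}  ⟨branch taken⟩
[2] or   r2, r3, r0  →  {r0:0, r1:15, r2:14, r3:14, r4:8}
[0] xori  r4, r2, 2  →  {r0:0, r1:15, r2:14, r3:14, r4:12}
[1] bne  r2, r3, L0  →  {r0:0, r1:15, r2:14, r3:14, r4:12}  ⟨branch fallthrough⟩
[2] or   r2, r3, r0  →  {r0:0, r1:15, r2:14, r3:14, r4:12}
[3] sub  r3, r3, r4  →  {r0:0, r1:15, r2:14, r3:2, r4:12}
[4] nor  r1, r2, r0  →  {r0:0, r1:65521, r2:14, r3:2, r4:12}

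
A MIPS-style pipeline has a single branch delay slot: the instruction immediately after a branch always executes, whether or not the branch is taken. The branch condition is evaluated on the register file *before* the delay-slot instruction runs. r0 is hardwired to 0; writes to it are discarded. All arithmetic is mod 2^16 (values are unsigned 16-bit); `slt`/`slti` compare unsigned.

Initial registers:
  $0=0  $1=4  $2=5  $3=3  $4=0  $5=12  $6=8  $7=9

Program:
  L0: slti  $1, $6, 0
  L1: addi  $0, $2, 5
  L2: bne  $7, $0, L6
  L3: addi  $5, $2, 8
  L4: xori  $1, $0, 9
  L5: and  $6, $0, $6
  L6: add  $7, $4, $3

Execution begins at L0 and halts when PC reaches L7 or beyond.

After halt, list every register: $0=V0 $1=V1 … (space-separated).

$0=0 $1=0 $2=5 $3=3 $4=0 $5=13 $6=8 $7=3

PC=0  slti  $1, $6, 0        | $0=0 $1=0 $2=5 $3=3 $4=0 $5=12 $6=8 $7=9
PC=1  addi  $0, $2, 5        | $0=0 $1=0 $2=5 $3=3 $4=0 $5=12 $6=8 $7=9
PC=2  bne  $7, $0, L6        | $0=0 $1=0 $2=5 $3=3 $4=0 $5=12 $6=8 $7=9  [TAKEN]
PC=3  addi  $5, $2, 8        | $0=0 $1=0 $2=5 $3=3 $4=0 $5=13 $6=8 $7=9
PC=6  add  $7, $4, $3        | $0=0 $1=0 $2=5 $3=3 $4=0 $5=13 $6=8 $7=3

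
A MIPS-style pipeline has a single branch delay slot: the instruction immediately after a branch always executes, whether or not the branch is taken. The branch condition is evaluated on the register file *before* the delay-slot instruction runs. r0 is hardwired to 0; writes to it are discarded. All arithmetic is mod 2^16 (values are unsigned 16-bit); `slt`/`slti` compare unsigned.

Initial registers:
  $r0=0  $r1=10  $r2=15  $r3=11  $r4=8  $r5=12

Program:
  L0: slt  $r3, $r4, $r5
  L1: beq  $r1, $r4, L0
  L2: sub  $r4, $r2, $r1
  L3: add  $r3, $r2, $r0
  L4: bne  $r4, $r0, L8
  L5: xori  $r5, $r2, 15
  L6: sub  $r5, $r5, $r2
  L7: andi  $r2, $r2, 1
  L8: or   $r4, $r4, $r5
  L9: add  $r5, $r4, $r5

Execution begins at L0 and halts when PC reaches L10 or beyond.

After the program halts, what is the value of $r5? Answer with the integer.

5

  step pc=0: slt  $r3, $r4, $r5  regs=(0,10,15,1,8,12)
  step pc=1: beq  $r1, $r4, L0  cond=F  regs=(0,10,15,1,8,12)
  step pc=2: sub  $r4, $r2, $r1  regs=(0,10,15,1,5,12)
  step pc=3: add  $r3, $r2, $r0  regs=(0,10,15,15,5,12)
  step pc=4: bne  $r4, $r0, L8  cond=T  regs=(0,10,15,15,5,12)
  step pc=5: xori  $r5, $r2, 15  regs=(0,10,15,15,5,0)
  step pc=8: or   $r4, $r4, $r5  regs=(0,10,15,15,5,0)
  step pc=9: add  $r5, $r4, $r5  regs=(0,10,15,15,5,5)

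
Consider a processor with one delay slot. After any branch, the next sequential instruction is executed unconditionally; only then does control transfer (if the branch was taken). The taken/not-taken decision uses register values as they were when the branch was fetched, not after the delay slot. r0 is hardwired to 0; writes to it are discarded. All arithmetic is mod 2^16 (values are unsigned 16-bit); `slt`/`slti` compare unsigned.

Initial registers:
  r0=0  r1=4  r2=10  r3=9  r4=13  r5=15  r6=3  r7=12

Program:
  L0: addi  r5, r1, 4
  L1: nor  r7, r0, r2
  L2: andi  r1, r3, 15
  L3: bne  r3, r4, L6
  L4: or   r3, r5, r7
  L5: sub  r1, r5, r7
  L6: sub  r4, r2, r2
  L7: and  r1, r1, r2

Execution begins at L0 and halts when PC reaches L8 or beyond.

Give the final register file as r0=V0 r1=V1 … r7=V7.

r0=0 r1=8 r2=10 r3=65533 r4=0 r5=8 r6=3 r7=65525

[0] addi  r5, r1, 4  →  {r0:0, r1:4, r2:10, r3:9, r4:13, r5:8, r6:3, r7:12}
[1] nor  r7, r0, r2  →  {r0:0, r1:4, r2:10, r3:9, r4:13, r5:8, r6:3, r7:65525}
[2] andi  r1, r3, 15  →  {r0:0, r1:9, r2:10, r3:9, r4:13, r5:8, r6:3, r7:65525}
[3] bne  r3, r4, L6  →  {r0:0, r1:9, r2:10, r3:9, r4:13, r5:8, r6:3, r7:65525}  ⟨branch taken⟩
[4] or   r3, r5, r7  →  {r0:0, r1:9, r2:10, r3:65533, r4:13, r5:8, r6:3, r7:65525}
[6] sub  r4, r2, r2  →  {r0:0, r1:9, r2:10, r3:65533, r4:0, r5:8, r6:3, r7:65525}
[7] and  r1, r1, r2  →  {r0:0, r1:8, r2:10, r3:65533, r4:0, r5:8, r6:3, r7:65525}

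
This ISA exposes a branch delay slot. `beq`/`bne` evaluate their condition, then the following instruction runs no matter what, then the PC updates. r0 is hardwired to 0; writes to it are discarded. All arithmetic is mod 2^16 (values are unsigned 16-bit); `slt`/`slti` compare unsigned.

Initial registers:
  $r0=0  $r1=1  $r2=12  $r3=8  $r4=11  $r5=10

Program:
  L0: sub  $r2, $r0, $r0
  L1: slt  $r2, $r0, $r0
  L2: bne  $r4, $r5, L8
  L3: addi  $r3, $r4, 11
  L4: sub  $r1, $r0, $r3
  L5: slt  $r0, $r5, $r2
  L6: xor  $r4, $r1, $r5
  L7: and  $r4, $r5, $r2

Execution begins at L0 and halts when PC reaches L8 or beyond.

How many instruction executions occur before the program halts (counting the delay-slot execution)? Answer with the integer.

  step pc=0: sub  $r2, $r0, $r0  regs=(0,1,0,8,11,10)
  step pc=1: slt  $r2, $r0, $r0  regs=(0,1,0,8,11,10)
  step pc=2: bne  $r4, $r5, L8  cond=T  regs=(0,1,0,8,11,10)
  step pc=3: addi  $r3, $r4, 11  regs=(0,1,0,22,11,10)

4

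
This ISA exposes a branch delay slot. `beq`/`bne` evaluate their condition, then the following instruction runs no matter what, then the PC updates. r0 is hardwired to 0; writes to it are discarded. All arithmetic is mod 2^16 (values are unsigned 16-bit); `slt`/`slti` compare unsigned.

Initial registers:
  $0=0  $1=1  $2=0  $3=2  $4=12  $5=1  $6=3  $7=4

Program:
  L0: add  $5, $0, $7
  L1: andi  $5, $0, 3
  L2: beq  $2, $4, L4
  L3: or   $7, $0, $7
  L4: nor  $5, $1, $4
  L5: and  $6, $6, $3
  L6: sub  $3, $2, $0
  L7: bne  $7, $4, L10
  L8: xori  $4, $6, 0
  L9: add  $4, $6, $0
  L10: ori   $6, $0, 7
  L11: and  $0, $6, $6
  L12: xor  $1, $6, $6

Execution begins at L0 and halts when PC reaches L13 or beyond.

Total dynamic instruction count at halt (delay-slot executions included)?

  step pc=0: add  $5, $0, $7  regs=(0,1,0,2,12,4,3,4)
  step pc=1: andi  $5, $0, 3  regs=(0,1,0,2,12,0,3,4)
  step pc=2: beq  $2, $4, L4  cond=F  regs=(0,1,0,2,12,0,3,4)
  step pc=3: or   $7, $0, $7  regs=(0,1,0,2,12,0,3,4)
  step pc=4: nor  $5, $1, $4  regs=(0,1,0,2,12,65522,3,4)
  step pc=5: and  $6, $6, $3  regs=(0,1,0,2,12,65522,2,4)
  step pc=6: sub  $3, $2, $0  regs=(0,1,0,0,12,65522,2,4)
  step pc=7: bne  $7, $4, L10  cond=T  regs=(0,1,0,0,12,65522,2,4)
  step pc=8: xori  $4, $6, 0  regs=(0,1,0,0,2,65522,2,4)
  step pc=10: ori   $6, $0, 7  regs=(0,1,0,0,2,65522,7,4)
  step pc=11: and  $0, $6, $6  regs=(0,1,0,0,2,65522,7,4)
  step pc=12: xor  $1, $6, $6  regs=(0,0,0,0,2,65522,7,4)

12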